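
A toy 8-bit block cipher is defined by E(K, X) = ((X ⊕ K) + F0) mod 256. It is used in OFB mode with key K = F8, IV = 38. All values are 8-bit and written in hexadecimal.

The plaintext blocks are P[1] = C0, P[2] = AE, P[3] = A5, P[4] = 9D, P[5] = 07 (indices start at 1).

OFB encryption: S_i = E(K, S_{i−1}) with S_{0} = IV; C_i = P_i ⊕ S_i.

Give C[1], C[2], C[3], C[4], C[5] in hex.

C[1]: S = E(K, 38) = B0; C0 ⊕ B0 = 70.
C[2]: S = E(K, B0) = 38; AE ⊕ 38 = 96.
C[3]: S = E(K, 38) = B0; A5 ⊕ B0 = 15.
C[4]: S = E(K, B0) = 38; 9D ⊕ 38 = A5.
C[5]: S = E(K, 38) = B0; 07 ⊕ B0 = B7.

C[1] = 70, C[2] = 96, C[3] = 15, C[4] = A5, C[5] = B7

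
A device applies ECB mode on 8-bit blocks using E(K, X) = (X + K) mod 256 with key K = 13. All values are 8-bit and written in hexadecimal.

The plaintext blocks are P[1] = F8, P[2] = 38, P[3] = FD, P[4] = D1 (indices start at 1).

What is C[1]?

C[1] = 0B

ECB encryption: C_i = E(K, P_i).
C[1]: E(K, F8) = 0B.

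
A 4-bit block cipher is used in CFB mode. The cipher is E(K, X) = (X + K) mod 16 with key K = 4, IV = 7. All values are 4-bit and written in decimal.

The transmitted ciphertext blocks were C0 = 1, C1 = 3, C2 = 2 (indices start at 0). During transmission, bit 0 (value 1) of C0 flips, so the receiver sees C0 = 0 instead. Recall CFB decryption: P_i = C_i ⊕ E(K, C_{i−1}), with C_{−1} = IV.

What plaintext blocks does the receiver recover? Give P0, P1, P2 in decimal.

P0 = 11, P1 = 7, P2 = 5

Only C0 changed, to 0. In CFB, a change in C_i flips the same bit in P_i and garbles P_{i+1}. Decrypting the received ciphertext:
P0: E(K, 7) = 11; 0 ⊕ 11 = 11.
P1: E(K, 0) = 4; 3 ⊕ 4 = 7.
P2: E(K, 3) = 7; 2 ⊕ 7 = 5.
Blocks that differ from the original plaintext: P0, P1.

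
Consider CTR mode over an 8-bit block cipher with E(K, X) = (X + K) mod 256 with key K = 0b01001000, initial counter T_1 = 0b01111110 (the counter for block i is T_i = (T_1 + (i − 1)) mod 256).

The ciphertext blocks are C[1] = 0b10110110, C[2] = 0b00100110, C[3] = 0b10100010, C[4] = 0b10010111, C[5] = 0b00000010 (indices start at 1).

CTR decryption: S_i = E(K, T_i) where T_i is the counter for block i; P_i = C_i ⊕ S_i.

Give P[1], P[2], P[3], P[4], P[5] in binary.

P[1]: T = 0b01111110, S = E(K, T) = 0b11000110; 0b10110110 ⊕ 0b11000110 = 0b01110000.
P[2]: T = 0b01111111, S = E(K, T) = 0b11000111; 0b00100110 ⊕ 0b11000111 = 0b11100001.
P[3]: T = 0b10000000, S = E(K, T) = 0b11001000; 0b10100010 ⊕ 0b11001000 = 0b01101010.
P[4]: T = 0b10000001, S = E(K, T) = 0b11001001; 0b10010111 ⊕ 0b11001001 = 0b01011110.
P[5]: T = 0b10000010, S = E(K, T) = 0b11001010; 0b00000010 ⊕ 0b11001010 = 0b11001000.

P[1] = 0b01110000, P[2] = 0b11100001, P[3] = 0b01101010, P[4] = 0b01011110, P[5] = 0b11001000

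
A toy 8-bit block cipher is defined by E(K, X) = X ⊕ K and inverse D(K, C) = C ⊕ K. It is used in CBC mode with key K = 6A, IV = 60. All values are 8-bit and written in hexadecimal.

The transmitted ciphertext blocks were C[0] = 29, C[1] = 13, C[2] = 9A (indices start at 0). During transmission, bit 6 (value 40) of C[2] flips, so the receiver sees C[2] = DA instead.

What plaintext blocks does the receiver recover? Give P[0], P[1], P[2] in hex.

CBC decryption: P_i = D(K, C_i) ⊕ C_{i−1}, with C_{−1} = IV.
Only C[2] changed, to DA. In CBC, a change in C_i garbles P_i and flips the same bit in P_{i+1}. Decrypting the received ciphertext:
P[0]: D(K, 29) = 43; 43 ⊕ 60 = 23.
P[1]: D(K, 13) = 79; 79 ⊕ 29 = 50.
P[2]: D(K, DA) = B0; B0 ⊕ 13 = A3.
Blocks that differ from the original plaintext: P[2].

P[0] = 23, P[1] = 50, P[2] = A3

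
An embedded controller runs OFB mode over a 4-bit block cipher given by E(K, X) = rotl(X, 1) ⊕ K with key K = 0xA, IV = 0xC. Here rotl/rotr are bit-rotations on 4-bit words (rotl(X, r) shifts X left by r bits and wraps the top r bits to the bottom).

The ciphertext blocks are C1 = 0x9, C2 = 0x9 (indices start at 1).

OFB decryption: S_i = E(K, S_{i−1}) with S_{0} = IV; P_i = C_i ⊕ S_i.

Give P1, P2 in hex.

P1 = 0xA, P2 = 0x5

P1: S = E(K, 0xC) = 0x3; 0x9 ⊕ 0x3 = 0xA.
P2: S = E(K, 0x3) = 0xC; 0x9 ⊕ 0xC = 0x5.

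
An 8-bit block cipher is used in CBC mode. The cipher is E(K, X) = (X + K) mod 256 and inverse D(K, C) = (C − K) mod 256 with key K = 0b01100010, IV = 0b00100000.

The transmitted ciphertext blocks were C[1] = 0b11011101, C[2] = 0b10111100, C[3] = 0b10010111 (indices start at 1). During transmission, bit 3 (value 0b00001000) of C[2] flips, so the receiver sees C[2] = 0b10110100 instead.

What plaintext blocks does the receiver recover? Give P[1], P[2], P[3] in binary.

CBC decryption: P_i = D(K, C_i) ⊕ C_{i−1}, with C_{0} = IV.
Only C[2] changed, to 0b10110100. In CBC, a change in C_i garbles P_i and flips the same bit in P_{i+1}. Decrypting the received ciphertext:
P[1]: D(K, 0b11011101) = 0b01111011; 0b01111011 ⊕ 0b00100000 = 0b01011011.
P[2]: D(K, 0b10110100) = 0b01010010; 0b01010010 ⊕ 0b11011101 = 0b10001111.
P[3]: D(K, 0b10010111) = 0b00110101; 0b00110101 ⊕ 0b10110100 = 0b10000001.
Blocks that differ from the original plaintext: P[2], P[3].

P[1] = 0b01011011, P[2] = 0b10001111, P[3] = 0b10000001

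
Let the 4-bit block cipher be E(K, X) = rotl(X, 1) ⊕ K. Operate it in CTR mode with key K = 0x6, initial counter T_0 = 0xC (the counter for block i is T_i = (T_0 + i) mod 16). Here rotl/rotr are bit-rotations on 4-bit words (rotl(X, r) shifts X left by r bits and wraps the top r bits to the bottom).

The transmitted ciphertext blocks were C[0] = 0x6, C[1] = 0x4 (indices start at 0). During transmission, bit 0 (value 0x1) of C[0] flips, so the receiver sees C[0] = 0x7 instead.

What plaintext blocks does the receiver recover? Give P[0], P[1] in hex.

P[0] = 0x8, P[1] = 0x9

CTR decryption: S_i = E(K, T_i) where T_i is the counter for block i; P_i = C_i ⊕ S_i.
Only C[0] changed, to 0x7. In CTR, a change in C_i flips the same bit in P_i only; the keystream is unaffected. Decrypting the received ciphertext:
P[0]: T = 0xC, S = E(K, T) = 0xF; 0x7 ⊕ 0xF = 0x8.
P[1]: T = 0xD, S = E(K, T) = 0xD; 0x4 ⊕ 0xD = 0x9.
Blocks that differ from the original plaintext: P[0].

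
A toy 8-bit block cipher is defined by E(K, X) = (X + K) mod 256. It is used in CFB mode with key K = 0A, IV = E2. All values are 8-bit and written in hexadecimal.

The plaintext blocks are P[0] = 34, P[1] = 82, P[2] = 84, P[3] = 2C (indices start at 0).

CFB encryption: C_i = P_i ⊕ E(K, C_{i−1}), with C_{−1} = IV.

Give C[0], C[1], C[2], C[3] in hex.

C[0]: E(K, E2) = EC; 34 ⊕ EC = D8.
C[1]: E(K, D8) = E2; 82 ⊕ E2 = 60.
C[2]: E(K, 60) = 6A; 84 ⊕ 6A = EE.
C[3]: E(K, EE) = F8; 2C ⊕ F8 = D4.

C[0] = D8, C[1] = 60, C[2] = EE, C[3] = D4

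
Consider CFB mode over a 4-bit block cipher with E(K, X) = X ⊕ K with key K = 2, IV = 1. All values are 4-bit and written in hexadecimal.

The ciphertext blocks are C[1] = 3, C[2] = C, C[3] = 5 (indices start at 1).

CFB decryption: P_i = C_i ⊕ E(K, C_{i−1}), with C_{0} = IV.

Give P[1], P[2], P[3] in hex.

P[1]: E(K, 1) = 3; 3 ⊕ 3 = 0.
P[2]: E(K, 3) = 1; C ⊕ 1 = D.
P[3]: E(K, C) = E; 5 ⊕ E = B.

P[1] = 0, P[2] = D, P[3] = B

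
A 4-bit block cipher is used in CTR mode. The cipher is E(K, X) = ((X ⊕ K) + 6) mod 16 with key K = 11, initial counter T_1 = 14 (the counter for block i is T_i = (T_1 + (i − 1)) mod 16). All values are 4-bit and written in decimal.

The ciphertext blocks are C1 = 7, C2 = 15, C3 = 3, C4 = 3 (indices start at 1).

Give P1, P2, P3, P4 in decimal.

P1 = 12, P2 = 5, P3 = 2, P4 = 3

CTR decryption: S_i = E(K, T_i) where T_i is the counter for block i; P_i = C_i ⊕ S_i.
P1: T = 14, S = E(K, T) = 11; 7 ⊕ 11 = 12.
P2: T = 15, S = E(K, T) = 10; 15 ⊕ 10 = 5.
P3: T = 0, S = E(K, T) = 1; 3 ⊕ 1 = 2.
P4: T = 1, S = E(K, T) = 0; 3 ⊕ 0 = 3.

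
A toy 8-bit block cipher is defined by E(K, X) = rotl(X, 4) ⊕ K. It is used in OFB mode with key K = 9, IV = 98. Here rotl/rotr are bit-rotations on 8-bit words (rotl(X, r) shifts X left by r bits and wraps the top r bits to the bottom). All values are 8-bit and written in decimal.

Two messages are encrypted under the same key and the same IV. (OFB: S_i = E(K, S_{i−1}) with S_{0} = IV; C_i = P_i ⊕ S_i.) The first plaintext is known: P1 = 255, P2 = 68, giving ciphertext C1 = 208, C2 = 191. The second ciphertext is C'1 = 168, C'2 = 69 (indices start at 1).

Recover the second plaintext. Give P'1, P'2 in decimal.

P'1 = 135, P'2 = 190

In OFB with a reused IV, both messages share the same keystream S_i, so C_i ⊕ C'_i = P_i ⊕ P'_i and thus P'_i = P_i ⊕ C_i ⊕ C'_i.
P'1: 255 ⊕ 208 ⊕ 168 = 135.
P'2: 68 ⊕ 191 ⊕ 69 = 190.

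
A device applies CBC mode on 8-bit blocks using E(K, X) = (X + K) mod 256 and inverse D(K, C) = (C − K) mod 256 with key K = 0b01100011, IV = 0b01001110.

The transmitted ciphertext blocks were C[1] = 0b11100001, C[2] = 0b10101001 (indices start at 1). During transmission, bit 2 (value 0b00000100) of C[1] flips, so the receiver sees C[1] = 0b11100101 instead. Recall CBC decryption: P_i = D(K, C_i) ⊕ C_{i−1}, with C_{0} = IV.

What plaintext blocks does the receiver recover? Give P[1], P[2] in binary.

P[1] = 0b11001100, P[2] = 0b10100011

Only C[1] changed, to 0b11100101. In CBC, a change in C_i garbles P_i and flips the same bit in P_{i+1}. Decrypting the received ciphertext:
P[1]: D(K, 0b11100101) = 0b10000010; 0b10000010 ⊕ 0b01001110 = 0b11001100.
P[2]: D(K, 0b10101001) = 0b01000110; 0b01000110 ⊕ 0b11100101 = 0b10100011.
Blocks that differ from the original plaintext: P[1], P[2].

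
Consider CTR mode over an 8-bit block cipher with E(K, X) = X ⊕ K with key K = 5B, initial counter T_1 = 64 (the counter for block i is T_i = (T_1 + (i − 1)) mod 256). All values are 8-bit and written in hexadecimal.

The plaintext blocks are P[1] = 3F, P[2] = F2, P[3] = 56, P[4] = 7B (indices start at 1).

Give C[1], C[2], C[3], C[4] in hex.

C[1] = 00, C[2] = CC, C[3] = 6B, C[4] = 47

CTR encryption: S_i = E(K, T_i) where T_i is the counter for block i; C_i = P_i ⊕ S_i.
C[1]: T = 64, S = E(K, T) = 3F; 3F ⊕ 3F = 00.
C[2]: T = 65, S = E(K, T) = 3E; F2 ⊕ 3E = CC.
C[3]: T = 66, S = E(K, T) = 3D; 56 ⊕ 3D = 6B.
C[4]: T = 67, S = E(K, T) = 3C; 7B ⊕ 3C = 47.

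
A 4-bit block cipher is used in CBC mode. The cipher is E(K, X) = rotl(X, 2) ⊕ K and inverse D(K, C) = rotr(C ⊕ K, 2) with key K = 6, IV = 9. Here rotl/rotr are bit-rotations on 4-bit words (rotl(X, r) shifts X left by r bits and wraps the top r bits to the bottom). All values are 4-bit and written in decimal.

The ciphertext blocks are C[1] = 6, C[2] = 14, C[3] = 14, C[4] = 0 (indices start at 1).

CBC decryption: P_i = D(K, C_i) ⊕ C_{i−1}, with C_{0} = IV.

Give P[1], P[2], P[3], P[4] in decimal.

P[1] = 9, P[2] = 4, P[3] = 12, P[4] = 7

P[1]: D(K, 6) = 0; 0 ⊕ 9 = 9.
P[2]: D(K, 14) = 2; 2 ⊕ 6 = 4.
P[3]: D(K, 14) = 2; 2 ⊕ 14 = 12.
P[4]: D(K, 0) = 9; 9 ⊕ 14 = 7.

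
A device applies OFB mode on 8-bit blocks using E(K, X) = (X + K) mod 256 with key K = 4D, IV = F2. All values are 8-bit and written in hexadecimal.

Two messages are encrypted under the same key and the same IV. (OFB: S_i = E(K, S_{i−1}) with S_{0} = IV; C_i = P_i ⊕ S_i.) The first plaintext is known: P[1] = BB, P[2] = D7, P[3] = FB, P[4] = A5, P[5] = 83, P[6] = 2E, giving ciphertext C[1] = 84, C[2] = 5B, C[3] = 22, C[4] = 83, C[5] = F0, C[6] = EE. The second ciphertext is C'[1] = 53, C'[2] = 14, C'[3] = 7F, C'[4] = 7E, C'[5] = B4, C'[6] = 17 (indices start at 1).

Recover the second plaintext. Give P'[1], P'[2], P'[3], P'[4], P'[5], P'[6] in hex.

P'[1] = 6C, P'[2] = 98, P'[3] = A6, P'[4] = 58, P'[5] = C7, P'[6] = D7

In OFB with a reused IV, both messages share the same keystream S_i, so C_i ⊕ C'_i = P_i ⊕ P'_i and thus P'_i = P_i ⊕ C_i ⊕ C'_i.
P'[1]: BB ⊕ 84 ⊕ 53 = 6C.
P'[2]: D7 ⊕ 5B ⊕ 14 = 98.
P'[3]: FB ⊕ 22 ⊕ 7F = A6.
P'[4]: A5 ⊕ 83 ⊕ 7E = 58.
P'[5]: 83 ⊕ F0 ⊕ B4 = C7.
P'[6]: 2E ⊕ EE ⊕ 17 = D7.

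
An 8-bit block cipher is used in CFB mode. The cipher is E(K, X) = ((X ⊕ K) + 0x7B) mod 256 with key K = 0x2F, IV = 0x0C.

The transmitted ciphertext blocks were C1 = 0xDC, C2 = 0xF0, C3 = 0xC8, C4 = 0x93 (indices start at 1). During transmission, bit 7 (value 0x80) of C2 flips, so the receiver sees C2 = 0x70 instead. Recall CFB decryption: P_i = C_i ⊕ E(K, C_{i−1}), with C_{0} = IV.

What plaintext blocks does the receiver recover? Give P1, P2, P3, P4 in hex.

Only C2 changed, to 0x70. In CFB, a change in C_i flips the same bit in P_i and garbles P_{i+1}. Decrypting the received ciphertext:
P1: E(K, 0x0C) = 0x9E; 0xDC ⊕ 0x9E = 0x42.
P2: E(K, 0xDC) = 0x6E; 0x70 ⊕ 0x6E = 0x1E.
P3: E(K, 0x70) = 0xDA; 0xC8 ⊕ 0xDA = 0x12.
P4: E(K, 0xC8) = 0x62; 0x93 ⊕ 0x62 = 0xF1.
Blocks that differ from the original plaintext: P2, P3.

P1 = 0x42, P2 = 0x1E, P3 = 0x12, P4 = 0xF1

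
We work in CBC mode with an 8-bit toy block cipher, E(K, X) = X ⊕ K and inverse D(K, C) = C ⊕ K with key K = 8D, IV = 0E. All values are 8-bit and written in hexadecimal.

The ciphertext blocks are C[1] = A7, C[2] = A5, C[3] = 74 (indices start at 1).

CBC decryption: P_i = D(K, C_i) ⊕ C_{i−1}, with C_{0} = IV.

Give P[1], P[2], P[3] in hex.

P[1]: D(K, A7) = 2A; 2A ⊕ 0E = 24.
P[2]: D(K, A5) = 28; 28 ⊕ A7 = 8F.
P[3]: D(K, 74) = F9; F9 ⊕ A5 = 5C.

P[1] = 24, P[2] = 8F, P[3] = 5C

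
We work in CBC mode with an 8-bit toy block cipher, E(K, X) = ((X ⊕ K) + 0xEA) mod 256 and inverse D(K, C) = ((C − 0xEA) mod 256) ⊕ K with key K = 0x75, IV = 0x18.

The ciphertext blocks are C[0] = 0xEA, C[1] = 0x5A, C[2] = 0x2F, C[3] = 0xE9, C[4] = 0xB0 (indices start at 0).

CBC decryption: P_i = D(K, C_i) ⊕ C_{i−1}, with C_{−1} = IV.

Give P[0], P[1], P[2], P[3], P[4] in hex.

P[0]: D(K, 0xEA) = 0x75; 0x75 ⊕ 0x18 = 0x6D.
P[1]: D(K, 0x5A) = 0x05; 0x05 ⊕ 0xEA = 0xEF.
P[2]: D(K, 0x2F) = 0x30; 0x30 ⊕ 0x5A = 0x6A.
P[3]: D(K, 0xE9) = 0x8A; 0x8A ⊕ 0x2F = 0xA5.
P[4]: D(K, 0xB0) = 0xB3; 0xB3 ⊕ 0xE9 = 0x5A.

P[0] = 0x6D, P[1] = 0xEF, P[2] = 0x6A, P[3] = 0xA5, P[4] = 0x5A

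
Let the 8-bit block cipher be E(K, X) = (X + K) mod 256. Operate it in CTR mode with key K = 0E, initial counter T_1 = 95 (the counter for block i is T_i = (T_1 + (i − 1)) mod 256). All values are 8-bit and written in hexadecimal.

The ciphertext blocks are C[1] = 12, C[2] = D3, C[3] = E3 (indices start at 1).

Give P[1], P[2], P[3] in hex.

P[1] = B1, P[2] = 77, P[3] = 46

CTR decryption: S_i = E(K, T_i) where T_i is the counter for block i; P_i = C_i ⊕ S_i.
P[1]: T = 95, S = E(K, T) = A3; 12 ⊕ A3 = B1.
P[2]: T = 96, S = E(K, T) = A4; D3 ⊕ A4 = 77.
P[3]: T = 97, S = E(K, T) = A5; E3 ⊕ A5 = 46.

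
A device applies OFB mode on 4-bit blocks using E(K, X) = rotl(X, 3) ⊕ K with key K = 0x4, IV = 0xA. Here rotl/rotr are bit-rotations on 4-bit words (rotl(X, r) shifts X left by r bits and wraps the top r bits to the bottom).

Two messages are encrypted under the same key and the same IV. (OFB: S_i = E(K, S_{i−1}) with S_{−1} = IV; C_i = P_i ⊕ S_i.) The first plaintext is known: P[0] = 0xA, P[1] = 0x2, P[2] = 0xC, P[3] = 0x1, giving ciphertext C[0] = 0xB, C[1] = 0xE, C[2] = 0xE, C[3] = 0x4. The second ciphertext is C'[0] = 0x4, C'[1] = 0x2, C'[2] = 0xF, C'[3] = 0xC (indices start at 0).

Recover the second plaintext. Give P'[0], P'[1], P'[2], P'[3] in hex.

In OFB with a reused IV, both messages share the same keystream S_i, so C_i ⊕ C'_i = P_i ⊕ P'_i and thus P'_i = P_i ⊕ C_i ⊕ C'_i.
P'[0]: 0xA ⊕ 0xB ⊕ 0x4 = 0x5.
P'[1]: 0x2 ⊕ 0xE ⊕ 0x2 = 0xE.
P'[2]: 0xC ⊕ 0xE ⊕ 0xF = 0xD.
P'[3]: 0x1 ⊕ 0x4 ⊕ 0xC = 0x9.

P'[0] = 0x5, P'[1] = 0xE, P'[2] = 0xD, P'[3] = 0x9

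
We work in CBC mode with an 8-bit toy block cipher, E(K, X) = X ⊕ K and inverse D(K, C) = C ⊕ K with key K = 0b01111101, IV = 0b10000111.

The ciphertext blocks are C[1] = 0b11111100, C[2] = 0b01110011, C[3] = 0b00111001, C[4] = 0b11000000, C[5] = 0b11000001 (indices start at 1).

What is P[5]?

P[5] = 0b01111100

CBC decryption: P_i = D(K, C_i) ⊕ C_{i−1}, with C_{0} = IV.
P[5]: D(K, 0b11000001) = 0b10111100; 0b10111100 ⊕ 0b11000000 = 0b01111100.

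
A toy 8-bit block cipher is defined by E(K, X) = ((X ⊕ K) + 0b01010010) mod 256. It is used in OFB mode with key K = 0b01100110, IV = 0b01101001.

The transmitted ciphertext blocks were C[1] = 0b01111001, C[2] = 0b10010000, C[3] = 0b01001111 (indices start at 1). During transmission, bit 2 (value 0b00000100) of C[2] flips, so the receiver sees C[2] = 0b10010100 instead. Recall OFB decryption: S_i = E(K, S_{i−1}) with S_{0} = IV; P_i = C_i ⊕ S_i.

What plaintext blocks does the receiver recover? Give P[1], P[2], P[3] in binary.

P[1] = 0b00011000, P[2] = 0b11001101, P[3] = 0b11011110

Only C[2] changed, to 0b10010100. In OFB, a change in C_i flips the same bit in P_i only; the keystream is unaffected. Decrypting the received ciphertext:
P[1]: S = E(K, 0b01101001) = 0b01100001; 0b01111001 ⊕ 0b01100001 = 0b00011000.
P[2]: S = E(K, 0b01100001) = 0b01011001; 0b10010100 ⊕ 0b01011001 = 0b11001101.
P[3]: S = E(K, 0b01011001) = 0b10010001; 0b01001111 ⊕ 0b10010001 = 0b11011110.
Blocks that differ from the original plaintext: P[2].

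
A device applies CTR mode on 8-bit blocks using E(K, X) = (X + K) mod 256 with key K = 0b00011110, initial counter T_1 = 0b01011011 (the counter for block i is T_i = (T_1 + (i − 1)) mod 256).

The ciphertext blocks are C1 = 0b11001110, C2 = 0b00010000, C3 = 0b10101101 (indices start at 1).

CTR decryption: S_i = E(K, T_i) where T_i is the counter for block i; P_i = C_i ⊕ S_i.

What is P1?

P1 = 0b10110111

P1: T = 0b01011011, S = E(K, T) = 0b01111001; 0b11001110 ⊕ 0b01111001 = 0b10110111.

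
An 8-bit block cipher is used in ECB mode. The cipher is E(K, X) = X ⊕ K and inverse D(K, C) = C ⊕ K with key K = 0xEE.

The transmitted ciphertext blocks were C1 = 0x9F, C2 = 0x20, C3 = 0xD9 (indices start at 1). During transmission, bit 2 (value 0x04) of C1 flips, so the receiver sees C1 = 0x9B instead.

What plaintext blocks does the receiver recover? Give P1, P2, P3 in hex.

ECB decryption: P_i = D(K, C_i).
Only C1 changed, to 0x9B. In ECB, a change in C_i affects only P_i. Decrypting the received ciphertext:
P1: D(K, 0x9B) = 0x75.
P2: D(K, 0x20) = 0xCE.
P3: D(K, 0xD9) = 0x37.
Blocks that differ from the original plaintext: P1.

P1 = 0x75, P2 = 0xCE, P3 = 0x37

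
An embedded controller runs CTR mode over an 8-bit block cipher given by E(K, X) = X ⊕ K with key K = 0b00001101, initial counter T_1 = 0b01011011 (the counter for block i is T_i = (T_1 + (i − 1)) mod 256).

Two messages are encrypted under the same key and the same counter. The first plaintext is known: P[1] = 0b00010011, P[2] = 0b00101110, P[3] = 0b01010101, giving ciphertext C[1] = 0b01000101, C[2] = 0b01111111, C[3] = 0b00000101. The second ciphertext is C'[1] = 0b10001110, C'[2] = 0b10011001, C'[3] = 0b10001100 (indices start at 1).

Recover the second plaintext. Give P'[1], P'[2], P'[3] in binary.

P'[1] = 0b11011000, P'[2] = 0b11001000, P'[3] = 0b11011100

In CTR with a reused counter, both messages share the same keystream S_i, so C_i ⊕ C'_i = P_i ⊕ P'_i and thus P'_i = P_i ⊕ C_i ⊕ C'_i.
P'[1]: 0b00010011 ⊕ 0b01000101 ⊕ 0b10001110 = 0b11011000.
P'[2]: 0b00101110 ⊕ 0b01111111 ⊕ 0b10011001 = 0b11001000.
P'[3]: 0b01010101 ⊕ 0b00000101 ⊕ 0b10001100 = 0b11011100.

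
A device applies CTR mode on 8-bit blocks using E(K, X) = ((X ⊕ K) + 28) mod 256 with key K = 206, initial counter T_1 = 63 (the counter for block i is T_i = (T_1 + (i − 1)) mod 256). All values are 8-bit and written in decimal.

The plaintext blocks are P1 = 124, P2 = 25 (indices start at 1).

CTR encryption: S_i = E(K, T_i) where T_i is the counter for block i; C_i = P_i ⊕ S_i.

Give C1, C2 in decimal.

C1 = 113, C2 = 179

C1: T = 63, S = E(K, T) = 13; 124 ⊕ 13 = 113.
C2: T = 64, S = E(K, T) = 170; 25 ⊕ 170 = 179.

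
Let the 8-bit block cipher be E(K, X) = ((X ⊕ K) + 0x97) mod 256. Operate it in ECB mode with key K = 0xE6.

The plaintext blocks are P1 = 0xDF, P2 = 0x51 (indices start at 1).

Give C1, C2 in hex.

C1 = 0xD0, C2 = 0x4E

ECB encryption: C_i = E(K, P_i).
C1: E(K, 0xDF) = 0xD0.
C2: E(K, 0x51) = 0x4E.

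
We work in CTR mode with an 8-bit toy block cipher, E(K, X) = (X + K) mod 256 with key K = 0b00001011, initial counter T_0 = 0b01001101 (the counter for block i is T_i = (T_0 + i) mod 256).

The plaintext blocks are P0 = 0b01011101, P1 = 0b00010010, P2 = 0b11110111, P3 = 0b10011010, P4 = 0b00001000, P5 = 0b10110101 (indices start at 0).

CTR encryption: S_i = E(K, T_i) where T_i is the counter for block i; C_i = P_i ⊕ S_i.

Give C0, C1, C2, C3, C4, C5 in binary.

C0: T = 0b01001101, S = E(K, T) = 0b01011000; 0b01011101 ⊕ 0b01011000 = 0b00000101.
C1: T = 0b01001110, S = E(K, T) = 0b01011001; 0b00010010 ⊕ 0b01011001 = 0b01001011.
C2: T = 0b01001111, S = E(K, T) = 0b01011010; 0b11110111 ⊕ 0b01011010 = 0b10101101.
C3: T = 0b01010000, S = E(K, T) = 0b01011011; 0b10011010 ⊕ 0b01011011 = 0b11000001.
C4: T = 0b01010001, S = E(K, T) = 0b01011100; 0b00001000 ⊕ 0b01011100 = 0b01010100.
C5: T = 0b01010010, S = E(K, T) = 0b01011101; 0b10110101 ⊕ 0b01011101 = 0b11101000.

C0 = 0b00000101, C1 = 0b01001011, C2 = 0b10101101, C3 = 0b11000001, C4 = 0b01010100, C5 = 0b11101000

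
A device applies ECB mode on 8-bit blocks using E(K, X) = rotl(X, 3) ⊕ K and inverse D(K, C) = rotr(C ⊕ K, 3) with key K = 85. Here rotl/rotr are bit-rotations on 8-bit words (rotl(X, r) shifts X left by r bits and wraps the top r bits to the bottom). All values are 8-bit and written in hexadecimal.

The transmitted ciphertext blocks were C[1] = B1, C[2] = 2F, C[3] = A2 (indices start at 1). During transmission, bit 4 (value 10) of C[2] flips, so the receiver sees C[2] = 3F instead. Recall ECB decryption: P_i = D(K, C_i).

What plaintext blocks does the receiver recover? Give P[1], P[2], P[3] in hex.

Only C[2] changed, to 3F. In ECB, a change in C_i affects only P_i. Decrypting the received ciphertext:
P[1]: D(K, B1) = 86.
P[2]: D(K, 3F) = 57.
P[3]: D(K, A2) = E4.
Blocks that differ from the original plaintext: P[2].

P[1] = 86, P[2] = 57, P[3] = E4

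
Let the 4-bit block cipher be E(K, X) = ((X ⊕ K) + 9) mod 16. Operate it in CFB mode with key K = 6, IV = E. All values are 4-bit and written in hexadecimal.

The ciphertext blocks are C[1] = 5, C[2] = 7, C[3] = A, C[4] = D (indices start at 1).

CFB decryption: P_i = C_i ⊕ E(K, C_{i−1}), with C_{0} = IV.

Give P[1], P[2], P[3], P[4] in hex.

P[1]: E(K, E) = 1; 5 ⊕ 1 = 4.
P[2]: E(K, 5) = C; 7 ⊕ C = B.
P[3]: E(K, 7) = A; A ⊕ A = 0.
P[4]: E(K, A) = 5; D ⊕ 5 = 8.

P[1] = 4, P[2] = B, P[3] = 0, P[4] = 8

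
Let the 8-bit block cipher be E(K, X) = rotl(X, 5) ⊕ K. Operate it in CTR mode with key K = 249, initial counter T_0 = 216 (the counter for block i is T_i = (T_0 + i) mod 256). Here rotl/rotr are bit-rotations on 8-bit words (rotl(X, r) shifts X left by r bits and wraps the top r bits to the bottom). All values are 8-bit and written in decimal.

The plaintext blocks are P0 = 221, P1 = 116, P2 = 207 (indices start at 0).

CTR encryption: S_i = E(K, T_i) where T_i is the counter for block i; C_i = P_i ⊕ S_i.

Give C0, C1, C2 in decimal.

C0: T = 216, S = E(K, T) = 226; 221 ⊕ 226 = 63.
C1: T = 217, S = E(K, T) = 194; 116 ⊕ 194 = 182.
C2: T = 218, S = E(K, T) = 162; 207 ⊕ 162 = 109.

C0 = 63, C1 = 182, C2 = 109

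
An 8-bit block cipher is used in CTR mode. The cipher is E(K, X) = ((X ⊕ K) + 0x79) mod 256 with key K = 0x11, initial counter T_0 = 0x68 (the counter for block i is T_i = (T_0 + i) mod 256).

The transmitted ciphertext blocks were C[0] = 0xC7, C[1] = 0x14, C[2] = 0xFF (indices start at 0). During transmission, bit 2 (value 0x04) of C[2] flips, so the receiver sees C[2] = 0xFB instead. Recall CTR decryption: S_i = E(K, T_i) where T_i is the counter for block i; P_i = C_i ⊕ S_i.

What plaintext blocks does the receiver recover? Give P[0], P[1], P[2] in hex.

Only C[2] changed, to 0xFB. In CTR, a change in C_i flips the same bit in P_i only; the keystream is unaffected. Decrypting the received ciphertext:
P[0]: T = 0x68, S = E(K, T) = 0xF2; 0xC7 ⊕ 0xF2 = 0x35.
P[1]: T = 0x69, S = E(K, T) = 0xF1; 0x14 ⊕ 0xF1 = 0xE5.
P[2]: T = 0x6A, S = E(K, T) = 0xF4; 0xFB ⊕ 0xF4 = 0x0F.
Blocks that differ from the original plaintext: P[2].

P[0] = 0x35, P[1] = 0xE5, P[2] = 0x0F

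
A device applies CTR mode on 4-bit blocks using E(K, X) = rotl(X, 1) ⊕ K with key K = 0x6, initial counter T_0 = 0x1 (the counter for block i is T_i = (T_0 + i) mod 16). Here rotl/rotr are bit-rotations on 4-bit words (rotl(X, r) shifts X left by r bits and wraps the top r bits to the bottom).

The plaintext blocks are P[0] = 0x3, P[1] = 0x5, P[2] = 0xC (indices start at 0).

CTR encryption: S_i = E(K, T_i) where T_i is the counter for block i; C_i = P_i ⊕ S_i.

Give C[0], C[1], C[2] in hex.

C[0] = 0x7, C[1] = 0x7, C[2] = 0xC

C[0]: T = 0x1, S = E(K, T) = 0x4; 0x3 ⊕ 0x4 = 0x7.
C[1]: T = 0x2, S = E(K, T) = 0x2; 0x5 ⊕ 0x2 = 0x7.
C[2]: T = 0x3, S = E(K, T) = 0x0; 0xC ⊕ 0x0 = 0xC.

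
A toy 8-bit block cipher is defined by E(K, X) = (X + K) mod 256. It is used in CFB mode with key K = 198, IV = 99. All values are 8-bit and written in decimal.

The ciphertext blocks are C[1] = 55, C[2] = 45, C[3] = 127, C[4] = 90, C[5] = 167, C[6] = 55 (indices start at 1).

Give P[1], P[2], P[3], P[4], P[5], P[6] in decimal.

P[1] = 30, P[2] = 208, P[3] = 140, P[4] = 31, P[5] = 135, P[6] = 90

CFB decryption: P_i = C_i ⊕ E(K, C_{i−1}), with C_{0} = IV.
P[1]: E(K, 99) = 41; 55 ⊕ 41 = 30.
P[2]: E(K, 55) = 253; 45 ⊕ 253 = 208.
P[3]: E(K, 45) = 243; 127 ⊕ 243 = 140.
P[4]: E(K, 127) = 69; 90 ⊕ 69 = 31.
P[5]: E(K, 90) = 32; 167 ⊕ 32 = 135.
P[6]: E(K, 167) = 109; 55 ⊕ 109 = 90.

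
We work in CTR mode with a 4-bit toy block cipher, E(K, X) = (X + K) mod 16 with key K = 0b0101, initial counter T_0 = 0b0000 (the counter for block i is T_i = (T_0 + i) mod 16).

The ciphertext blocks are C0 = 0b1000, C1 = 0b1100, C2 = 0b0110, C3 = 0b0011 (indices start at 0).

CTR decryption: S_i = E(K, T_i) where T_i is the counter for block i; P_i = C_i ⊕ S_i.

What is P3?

P3 = 0b1011

P3: T = 0b0011, S = E(K, T) = 0b1000; 0b0011 ⊕ 0b1000 = 0b1011.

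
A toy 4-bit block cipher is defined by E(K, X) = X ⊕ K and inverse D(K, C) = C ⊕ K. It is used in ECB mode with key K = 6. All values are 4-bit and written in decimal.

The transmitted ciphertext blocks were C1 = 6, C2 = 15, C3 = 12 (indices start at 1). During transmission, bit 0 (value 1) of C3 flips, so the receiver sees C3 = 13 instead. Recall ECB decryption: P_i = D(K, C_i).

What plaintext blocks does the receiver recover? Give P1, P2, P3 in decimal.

Only C3 changed, to 13. In ECB, a change in C_i affects only P_i. Decrypting the received ciphertext:
P1: D(K, 6) = 0.
P2: D(K, 15) = 9.
P3: D(K, 13) = 11.
Blocks that differ from the original plaintext: P3.

P1 = 0, P2 = 9, P3 = 11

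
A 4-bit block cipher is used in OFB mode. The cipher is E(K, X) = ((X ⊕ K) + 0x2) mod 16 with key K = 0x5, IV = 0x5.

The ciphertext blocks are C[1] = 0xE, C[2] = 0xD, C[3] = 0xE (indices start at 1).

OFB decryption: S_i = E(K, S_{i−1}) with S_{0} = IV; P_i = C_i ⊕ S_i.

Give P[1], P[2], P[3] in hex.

P[1]: S = E(K, 0x5) = 0x2; 0xE ⊕ 0x2 = 0xC.
P[2]: S = E(K, 0x2) = 0x9; 0xD ⊕ 0x9 = 0x4.
P[3]: S = E(K, 0x9) = 0xE; 0xE ⊕ 0xE = 0x0.

P[1] = 0xC, P[2] = 0x4, P[3] = 0x0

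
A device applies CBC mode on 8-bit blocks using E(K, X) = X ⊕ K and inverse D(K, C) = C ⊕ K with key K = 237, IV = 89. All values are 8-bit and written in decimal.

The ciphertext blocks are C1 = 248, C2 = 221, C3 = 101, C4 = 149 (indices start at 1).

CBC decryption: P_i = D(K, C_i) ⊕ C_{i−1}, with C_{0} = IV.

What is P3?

P3 = 85

P3: D(K, 101) = 136; 136 ⊕ 221 = 85.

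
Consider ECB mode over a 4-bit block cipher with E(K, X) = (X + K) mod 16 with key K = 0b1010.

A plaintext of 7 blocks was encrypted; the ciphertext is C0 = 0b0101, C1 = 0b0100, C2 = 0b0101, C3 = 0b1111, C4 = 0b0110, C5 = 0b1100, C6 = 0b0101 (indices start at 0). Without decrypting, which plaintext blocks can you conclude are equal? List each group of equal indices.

P0 = P2 = P6

ECB encrypts each block independently with the same key, so equal ciphertext blocks imply equal plaintext blocks.
C0 = C2 = C6 = 0b0101, so P0 = P2 = P6.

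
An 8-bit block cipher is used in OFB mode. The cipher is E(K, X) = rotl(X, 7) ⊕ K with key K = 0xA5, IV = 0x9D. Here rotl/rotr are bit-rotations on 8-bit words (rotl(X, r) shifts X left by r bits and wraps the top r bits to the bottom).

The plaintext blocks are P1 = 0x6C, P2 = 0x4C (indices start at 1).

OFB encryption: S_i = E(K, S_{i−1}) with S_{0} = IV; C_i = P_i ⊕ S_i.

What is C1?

C1 = 0x07

C1: S = E(K, 0x9D) = 0x6B; 0x6C ⊕ 0x6B = 0x07.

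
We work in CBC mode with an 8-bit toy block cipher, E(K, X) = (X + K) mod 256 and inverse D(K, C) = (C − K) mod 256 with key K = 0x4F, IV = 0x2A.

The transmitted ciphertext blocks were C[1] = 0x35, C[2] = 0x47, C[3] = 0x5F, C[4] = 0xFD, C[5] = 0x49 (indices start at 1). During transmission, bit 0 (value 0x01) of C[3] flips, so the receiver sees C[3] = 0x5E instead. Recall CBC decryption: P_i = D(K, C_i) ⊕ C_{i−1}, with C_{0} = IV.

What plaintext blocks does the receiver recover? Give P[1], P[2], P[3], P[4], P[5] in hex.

Only C[3] changed, to 0x5E. In CBC, a change in C_i garbles P_i and flips the same bit in P_{i+1}. Decrypting the received ciphertext:
P[1]: D(K, 0x35) = 0xE6; 0xE6 ⊕ 0x2A = 0xCC.
P[2]: D(K, 0x47) = 0xF8; 0xF8 ⊕ 0x35 = 0xCD.
P[3]: D(K, 0x5E) = 0x0F; 0x0F ⊕ 0x47 = 0x48.
P[4]: D(K, 0xFD) = 0xAE; 0xAE ⊕ 0x5E = 0xF0.
P[5]: D(K, 0x49) = 0xFA; 0xFA ⊕ 0xFD = 0x07.
Blocks that differ from the original plaintext: P[3], P[4].

P[1] = 0xCC, P[2] = 0xCD, P[3] = 0x48, P[4] = 0xF0, P[5] = 0x07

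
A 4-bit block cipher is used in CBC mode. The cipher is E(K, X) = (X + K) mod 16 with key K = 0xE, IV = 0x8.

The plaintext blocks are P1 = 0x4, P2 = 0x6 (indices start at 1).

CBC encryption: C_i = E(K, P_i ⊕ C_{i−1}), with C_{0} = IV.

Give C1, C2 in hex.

C1 = 0xA, C2 = 0xA

C1: P1 ⊕ 0x8 = 0xC; E(K, 0xC) = 0xA.
C2: P2 ⊕ 0xA = 0xC; E(K, 0xC) = 0xA.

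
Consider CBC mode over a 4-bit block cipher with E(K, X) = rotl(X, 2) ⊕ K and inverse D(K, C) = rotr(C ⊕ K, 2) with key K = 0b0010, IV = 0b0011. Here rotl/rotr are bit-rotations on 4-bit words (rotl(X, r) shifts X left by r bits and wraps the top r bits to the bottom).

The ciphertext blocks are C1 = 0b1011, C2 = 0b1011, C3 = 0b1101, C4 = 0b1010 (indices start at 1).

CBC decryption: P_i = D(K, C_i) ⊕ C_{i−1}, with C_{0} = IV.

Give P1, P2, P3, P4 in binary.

P1: D(K, 0b1011) = 0b0110; 0b0110 ⊕ 0b0011 = 0b0101.
P2: D(K, 0b1011) = 0b0110; 0b0110 ⊕ 0b1011 = 0b1101.
P3: D(K, 0b1101) = 0b1111; 0b1111 ⊕ 0b1011 = 0b0100.
P4: D(K, 0b1010) = 0b0010; 0b0010 ⊕ 0b1101 = 0b1111.

P1 = 0b0101, P2 = 0b1101, P3 = 0b0100, P4 = 0b1111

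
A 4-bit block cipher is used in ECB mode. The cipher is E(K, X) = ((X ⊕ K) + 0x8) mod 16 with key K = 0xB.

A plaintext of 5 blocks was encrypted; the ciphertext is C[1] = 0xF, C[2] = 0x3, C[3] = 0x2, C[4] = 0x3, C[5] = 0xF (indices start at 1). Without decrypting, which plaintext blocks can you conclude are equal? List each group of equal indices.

ECB encrypts each block independently with the same key, so equal ciphertext blocks imply equal plaintext blocks.
C[1] = C[5] = 0xF, so P[1] = P[5].
C[2] = C[4] = 0x3, so P[2] = P[4].

P[1] = P[5]; P[2] = P[4]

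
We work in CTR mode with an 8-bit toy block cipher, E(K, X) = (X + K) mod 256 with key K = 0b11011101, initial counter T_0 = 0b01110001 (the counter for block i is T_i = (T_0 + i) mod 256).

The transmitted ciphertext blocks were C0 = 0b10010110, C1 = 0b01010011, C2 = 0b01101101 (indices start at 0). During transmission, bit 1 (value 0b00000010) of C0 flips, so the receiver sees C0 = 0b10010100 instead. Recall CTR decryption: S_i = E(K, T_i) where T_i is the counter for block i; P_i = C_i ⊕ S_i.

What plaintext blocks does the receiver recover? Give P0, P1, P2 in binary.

Only C0 changed, to 0b10010100. In CTR, a change in C_i flips the same bit in P_i only; the keystream is unaffected. Decrypting the received ciphertext:
P0: T = 0b01110001, S = E(K, T) = 0b01001110; 0b10010100 ⊕ 0b01001110 = 0b11011010.
P1: T = 0b01110010, S = E(K, T) = 0b01001111; 0b01010011 ⊕ 0b01001111 = 0b00011100.
P2: T = 0b01110011, S = E(K, T) = 0b01010000; 0b01101101 ⊕ 0b01010000 = 0b00111101.
Blocks that differ from the original plaintext: P0.

P0 = 0b11011010, P1 = 0b00011100, P2 = 0b00111101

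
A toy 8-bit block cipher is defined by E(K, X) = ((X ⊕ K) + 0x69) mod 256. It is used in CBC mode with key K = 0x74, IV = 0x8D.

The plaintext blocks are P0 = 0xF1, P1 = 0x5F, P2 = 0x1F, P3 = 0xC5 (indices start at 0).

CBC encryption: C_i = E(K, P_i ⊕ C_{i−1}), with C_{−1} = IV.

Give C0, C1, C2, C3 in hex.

C0 = 0x71, C1 = 0xC3, C2 = 0x11, C3 = 0x09

C0: P0 ⊕ 0x8D = 0x7C; E(K, 0x7C) = 0x71.
C1: P1 ⊕ 0x71 = 0x2E; E(K, 0x2E) = 0xC3.
C2: P2 ⊕ 0xC3 = 0xDC; E(K, 0xDC) = 0x11.
C3: P3 ⊕ 0x11 = 0xD4; E(K, 0xD4) = 0x09.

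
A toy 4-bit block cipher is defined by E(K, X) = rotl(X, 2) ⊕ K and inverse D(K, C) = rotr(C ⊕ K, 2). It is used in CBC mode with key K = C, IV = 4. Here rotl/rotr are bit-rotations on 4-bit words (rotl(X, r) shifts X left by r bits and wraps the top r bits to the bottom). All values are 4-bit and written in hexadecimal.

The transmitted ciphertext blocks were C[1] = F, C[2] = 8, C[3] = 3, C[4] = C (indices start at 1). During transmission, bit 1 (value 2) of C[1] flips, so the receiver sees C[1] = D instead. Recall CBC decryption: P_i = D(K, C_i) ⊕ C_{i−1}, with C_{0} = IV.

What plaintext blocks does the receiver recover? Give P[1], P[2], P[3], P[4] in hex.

Only C[1] changed, to D. In CBC, a change in C_i garbles P_i and flips the same bit in P_{i+1}. Decrypting the received ciphertext:
P[1]: D(K, D) = 4; 4 ⊕ 4 = 0.
P[2]: D(K, 8) = 1; 1 ⊕ D = C.
P[3]: D(K, 3) = F; F ⊕ 8 = 7.
P[4]: D(K, C) = 0; 0 ⊕ 3 = 3.
Blocks that differ from the original plaintext: P[1], P[2].

P[1] = 0, P[2] = C, P[3] = 7, P[4] = 3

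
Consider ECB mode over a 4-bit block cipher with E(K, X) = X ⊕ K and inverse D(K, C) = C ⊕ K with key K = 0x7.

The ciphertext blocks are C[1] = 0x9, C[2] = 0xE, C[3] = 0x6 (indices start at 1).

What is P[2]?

ECB decryption: P_i = D(K, C_i).
P[2]: D(K, 0xE) = 0x9.

P[2] = 0x9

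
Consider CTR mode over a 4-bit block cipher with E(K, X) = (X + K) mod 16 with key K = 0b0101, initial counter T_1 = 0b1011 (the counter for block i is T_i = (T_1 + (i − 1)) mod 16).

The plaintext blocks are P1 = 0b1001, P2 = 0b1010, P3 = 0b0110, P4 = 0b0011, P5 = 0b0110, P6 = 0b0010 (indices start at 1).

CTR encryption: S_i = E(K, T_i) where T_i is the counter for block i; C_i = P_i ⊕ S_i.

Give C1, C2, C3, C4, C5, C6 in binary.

C1 = 0b1001, C2 = 0b1011, C3 = 0b0100, C4 = 0b0000, C5 = 0b0010, C6 = 0b0111

C1: T = 0b1011, S = E(K, T) = 0b0000; 0b1001 ⊕ 0b0000 = 0b1001.
C2: T = 0b1100, S = E(K, T) = 0b0001; 0b1010 ⊕ 0b0001 = 0b1011.
C3: T = 0b1101, S = E(K, T) = 0b0010; 0b0110 ⊕ 0b0010 = 0b0100.
C4: T = 0b1110, S = E(K, T) = 0b0011; 0b0011 ⊕ 0b0011 = 0b0000.
C5: T = 0b1111, S = E(K, T) = 0b0100; 0b0110 ⊕ 0b0100 = 0b0010.
C6: T = 0b0000, S = E(K, T) = 0b0101; 0b0010 ⊕ 0b0101 = 0b0111.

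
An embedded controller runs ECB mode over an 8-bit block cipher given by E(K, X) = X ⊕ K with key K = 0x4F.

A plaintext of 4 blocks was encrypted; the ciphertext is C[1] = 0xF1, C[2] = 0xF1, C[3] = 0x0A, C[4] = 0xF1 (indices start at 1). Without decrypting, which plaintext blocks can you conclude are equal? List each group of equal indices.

P[1] = P[2] = P[4]

ECB encrypts each block independently with the same key, so equal ciphertext blocks imply equal plaintext blocks.
C[1] = C[2] = C[4] = 0xF1, so P[1] = P[2] = P[4].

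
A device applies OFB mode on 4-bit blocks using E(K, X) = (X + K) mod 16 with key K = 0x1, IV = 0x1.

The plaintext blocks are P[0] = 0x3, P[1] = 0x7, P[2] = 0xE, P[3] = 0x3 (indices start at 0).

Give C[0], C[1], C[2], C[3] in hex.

C[0] = 0x1, C[1] = 0x4, C[2] = 0xA, C[3] = 0x6

OFB encryption: S_i = E(K, S_{i−1}) with S_{−1} = IV; C_i = P_i ⊕ S_i.
C[0]: S = E(K, 0x1) = 0x2; 0x3 ⊕ 0x2 = 0x1.
C[1]: S = E(K, 0x2) = 0x3; 0x7 ⊕ 0x3 = 0x4.
C[2]: S = E(K, 0x3) = 0x4; 0xE ⊕ 0x4 = 0xA.
C[3]: S = E(K, 0x4) = 0x5; 0x3 ⊕ 0x5 = 0x6.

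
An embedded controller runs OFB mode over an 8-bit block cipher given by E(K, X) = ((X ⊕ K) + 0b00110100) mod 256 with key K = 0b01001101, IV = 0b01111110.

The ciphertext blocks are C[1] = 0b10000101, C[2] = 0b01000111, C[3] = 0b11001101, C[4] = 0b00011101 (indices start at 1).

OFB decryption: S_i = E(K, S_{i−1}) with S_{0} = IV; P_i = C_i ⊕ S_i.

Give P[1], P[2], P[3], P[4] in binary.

P[1] = 0b11100010, P[2] = 0b00011001, P[3] = 0b10001010, P[4] = 0b00100011

P[1]: S = E(K, 0b01111110) = 0b01100111; 0b10000101 ⊕ 0b01100111 = 0b11100010.
P[2]: S = E(K, 0b01100111) = 0b01011110; 0b01000111 ⊕ 0b01011110 = 0b00011001.
P[3]: S = E(K, 0b01011110) = 0b01000111; 0b11001101 ⊕ 0b01000111 = 0b10001010.
P[4]: S = E(K, 0b01000111) = 0b00111110; 0b00011101 ⊕ 0b00111110 = 0b00100011.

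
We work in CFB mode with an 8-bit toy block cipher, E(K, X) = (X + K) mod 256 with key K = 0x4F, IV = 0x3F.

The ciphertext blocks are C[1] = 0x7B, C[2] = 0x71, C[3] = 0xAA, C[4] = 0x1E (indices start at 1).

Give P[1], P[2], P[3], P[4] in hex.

P[1] = 0xF5, P[2] = 0xBB, P[3] = 0x6A, P[4] = 0xE7

CFB decryption: P_i = C_i ⊕ E(K, C_{i−1}), with C_{0} = IV.
P[1]: E(K, 0x3F) = 0x8E; 0x7B ⊕ 0x8E = 0xF5.
P[2]: E(K, 0x7B) = 0xCA; 0x71 ⊕ 0xCA = 0xBB.
P[3]: E(K, 0x71) = 0xC0; 0xAA ⊕ 0xC0 = 0x6A.
P[4]: E(K, 0xAA) = 0xF9; 0x1E ⊕ 0xF9 = 0xE7.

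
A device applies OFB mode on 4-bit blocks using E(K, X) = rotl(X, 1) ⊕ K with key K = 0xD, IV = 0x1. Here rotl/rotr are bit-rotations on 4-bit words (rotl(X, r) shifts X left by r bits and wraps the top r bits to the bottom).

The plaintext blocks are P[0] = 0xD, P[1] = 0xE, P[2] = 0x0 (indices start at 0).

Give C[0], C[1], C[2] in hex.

OFB encryption: S_i = E(K, S_{i−1}) with S_{−1} = IV; C_i = P_i ⊕ S_i.
C[0]: S = E(K, 0x1) = 0xF; 0xD ⊕ 0xF = 0x2.
C[1]: S = E(K, 0xF) = 0x2; 0xE ⊕ 0x2 = 0xC.
C[2]: S = E(K, 0x2) = 0x9; 0x0 ⊕ 0x9 = 0x9.

C[0] = 0x2, C[1] = 0xC, C[2] = 0x9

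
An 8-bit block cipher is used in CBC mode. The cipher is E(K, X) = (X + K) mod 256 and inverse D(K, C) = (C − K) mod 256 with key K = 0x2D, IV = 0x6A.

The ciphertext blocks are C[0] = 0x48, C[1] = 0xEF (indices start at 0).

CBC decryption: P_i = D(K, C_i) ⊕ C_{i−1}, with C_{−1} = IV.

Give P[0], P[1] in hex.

P[0] = 0x71, P[1] = 0x8A

P[0]: D(K, 0x48) = 0x1B; 0x1B ⊕ 0x6A = 0x71.
P[1]: D(K, 0xEF) = 0xC2; 0xC2 ⊕ 0x48 = 0x8A.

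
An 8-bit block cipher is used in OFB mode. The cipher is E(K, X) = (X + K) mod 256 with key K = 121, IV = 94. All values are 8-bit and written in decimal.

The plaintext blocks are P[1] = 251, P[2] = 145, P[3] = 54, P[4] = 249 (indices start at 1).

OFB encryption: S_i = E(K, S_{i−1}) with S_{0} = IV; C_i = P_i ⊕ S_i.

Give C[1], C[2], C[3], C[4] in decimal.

C[1] = 44, C[2] = 193, C[3] = 255, C[4] = 187

C[1]: S = E(K, 94) = 215; 251 ⊕ 215 = 44.
C[2]: S = E(K, 215) = 80; 145 ⊕ 80 = 193.
C[3]: S = E(K, 80) = 201; 54 ⊕ 201 = 255.
C[4]: S = E(K, 201) = 66; 249 ⊕ 66 = 187.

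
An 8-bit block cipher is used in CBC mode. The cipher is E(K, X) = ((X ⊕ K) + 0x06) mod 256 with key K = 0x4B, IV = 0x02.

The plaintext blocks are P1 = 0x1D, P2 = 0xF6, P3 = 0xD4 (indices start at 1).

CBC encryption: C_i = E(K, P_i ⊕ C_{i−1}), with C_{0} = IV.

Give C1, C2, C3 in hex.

C1 = 0x5A, C2 = 0xED, C3 = 0x78

C1: P1 ⊕ 0x02 = 0x1F; E(K, 0x1F) = 0x5A.
C2: P2 ⊕ 0x5A = 0xAC; E(K, 0xAC) = 0xED.
C3: P3 ⊕ 0xED = 0x39; E(K, 0x39) = 0x78.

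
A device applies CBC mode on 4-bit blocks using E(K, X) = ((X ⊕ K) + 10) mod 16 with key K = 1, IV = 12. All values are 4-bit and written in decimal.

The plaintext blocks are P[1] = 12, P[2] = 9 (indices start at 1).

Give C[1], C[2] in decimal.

C[1] = 11, C[2] = 13

CBC encryption: C_i = E(K, P_i ⊕ C_{i−1}), with C_{0} = IV.
C[1]: P[1] ⊕ 12 = 0; E(K, 0) = 11.
C[2]: P[2] ⊕ 11 = 2; E(K, 2) = 13.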